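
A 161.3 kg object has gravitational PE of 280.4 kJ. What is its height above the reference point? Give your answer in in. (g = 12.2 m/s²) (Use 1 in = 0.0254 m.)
Convert to SI: m = 161.3 kg, PE = 280400 J
h = PE/(mg) = 280400/(161.3·12.2) = 142.49 m = 5610 in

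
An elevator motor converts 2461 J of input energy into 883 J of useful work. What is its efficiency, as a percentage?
η = W_out/W_in = 883/2461 = 35.88%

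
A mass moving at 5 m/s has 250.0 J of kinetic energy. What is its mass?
m = 2·KE/v² = 2·250.0/(5)² = 20.0 kg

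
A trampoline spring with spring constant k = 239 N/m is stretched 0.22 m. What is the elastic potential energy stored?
PE = ½kx² = ½(239)(0.22)² = 5.784 J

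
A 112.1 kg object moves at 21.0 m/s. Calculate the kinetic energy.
KE = ½mv² = ½(112.1)(21.0)² = 24720 J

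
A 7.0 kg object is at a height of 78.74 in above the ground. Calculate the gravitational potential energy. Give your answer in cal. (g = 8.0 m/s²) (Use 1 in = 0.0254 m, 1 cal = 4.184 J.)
Convert to SI: m = 7.0 kg, h = 2.0 m
PE = mgh = (7.0)(8.0)(2.0) = 112.0 J = 26.77 cal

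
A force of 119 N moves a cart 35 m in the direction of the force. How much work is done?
W = F·d = (119)(35) = 4165 J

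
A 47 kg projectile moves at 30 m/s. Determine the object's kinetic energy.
KE = ½mv² = ½(47)(30)² = 21150.0 J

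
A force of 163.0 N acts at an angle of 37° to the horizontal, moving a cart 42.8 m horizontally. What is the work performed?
W = F·d·cosθ = (163.0)(42.8)cos(37°) = 5572 J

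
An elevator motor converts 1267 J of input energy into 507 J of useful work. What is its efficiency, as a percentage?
η = W_out/W_in = 507/1267 = 40.02%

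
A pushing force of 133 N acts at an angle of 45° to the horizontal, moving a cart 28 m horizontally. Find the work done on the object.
W = F·d·cosθ = (133)(28)cos(45°) = 2633 J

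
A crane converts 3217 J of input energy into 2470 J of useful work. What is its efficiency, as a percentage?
η = W_out/W_in = 2470/3217 = 76.78%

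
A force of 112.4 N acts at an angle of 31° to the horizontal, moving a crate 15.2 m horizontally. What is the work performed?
W = F·d·cosθ = (112.4)(15.2)cos(31°) = 1464 J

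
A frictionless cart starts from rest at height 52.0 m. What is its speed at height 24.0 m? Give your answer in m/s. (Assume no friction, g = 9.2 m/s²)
mgh₁ = mgh₂ + ½mv² ⇒ v = √(2g(h₁−h₂)) = √(2·9.2·28.0) = 22.7 m/s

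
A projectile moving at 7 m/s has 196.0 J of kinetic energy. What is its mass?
m = 2·KE/v² = 2·196.0/(7)² = 8.0 kg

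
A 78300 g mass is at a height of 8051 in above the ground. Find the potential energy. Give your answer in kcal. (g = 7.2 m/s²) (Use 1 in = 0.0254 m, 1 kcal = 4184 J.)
Convert to SI: m = 78.3 kg, h = 204.495 m
PE = mgh = (78.3)(7.2)(204.495) = 115286 J = 27.55 kcal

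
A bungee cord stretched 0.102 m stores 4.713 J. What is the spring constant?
k = 2·PE/x² = 2·4.713/(0.102)² = 906.0 N/m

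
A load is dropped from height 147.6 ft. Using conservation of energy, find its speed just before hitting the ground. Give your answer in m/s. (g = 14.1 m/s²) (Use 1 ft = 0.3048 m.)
Convert to SI: h = 44.9885 m
mgh = ½mv² ⇒ v = √(2gh) = √(2·14.1·44.9885) = 35.62 m/s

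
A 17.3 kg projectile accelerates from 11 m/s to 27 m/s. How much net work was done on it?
W = ΔKE = ½m(v₂² − v₁²) = ½(17.3)(27² − 11²) = 5259.2 J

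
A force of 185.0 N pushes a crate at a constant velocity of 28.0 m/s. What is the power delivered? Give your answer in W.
P = Fv = (185.0)(28.0) = 5180 W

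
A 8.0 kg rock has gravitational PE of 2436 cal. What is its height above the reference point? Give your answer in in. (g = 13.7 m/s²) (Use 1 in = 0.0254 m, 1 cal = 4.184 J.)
Convert to SI: m = 8.0 kg, PE = 10192.2 J
h = PE/(mg) = 10192.2/(8.0·13.7) = 92.9947 m = 3661 in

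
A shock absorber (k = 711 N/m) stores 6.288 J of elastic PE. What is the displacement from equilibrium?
x = √(2·PE/k) = √(2·6.288/711) = 0.133 m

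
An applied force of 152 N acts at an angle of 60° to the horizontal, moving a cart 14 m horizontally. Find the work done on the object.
W = F·d·cosθ = (152)(14)cos(60°) = 1064 J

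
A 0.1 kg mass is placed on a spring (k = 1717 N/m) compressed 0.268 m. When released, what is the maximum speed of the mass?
½kx² = ½mv² ⇒ v = x√(k/m) = (0.268)√(1717/0.1) = 35.12 m/s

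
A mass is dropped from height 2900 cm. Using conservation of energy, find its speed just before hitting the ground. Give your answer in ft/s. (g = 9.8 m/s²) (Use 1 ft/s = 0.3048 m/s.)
Convert to SI: h = 29.0 m
mgh = ½mv² ⇒ v = √(2gh) = √(2·9.8·29.0) = 23.8411 m/s = 78.22 ft/s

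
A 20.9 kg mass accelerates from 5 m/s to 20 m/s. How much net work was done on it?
W = ΔKE = ½m(v₂² − v₁²) = ½(20.9)(20² − 5²) = 3918.75 J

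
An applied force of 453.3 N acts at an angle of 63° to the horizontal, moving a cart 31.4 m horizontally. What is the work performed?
W = F·d·cosθ = (453.3)(31.4)cos(63°) = 6462 J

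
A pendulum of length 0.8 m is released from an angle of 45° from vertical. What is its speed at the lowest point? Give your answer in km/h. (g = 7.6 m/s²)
h = L(1 − cosθ) = 0.8(1 − cos45°) = 0.234315 m
v = √(2gh) = √(2·7.6·0.234315) = 1.88722 m/s = 6.794 km/h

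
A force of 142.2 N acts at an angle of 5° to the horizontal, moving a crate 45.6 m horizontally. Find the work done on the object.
W = F·d·cosθ = (142.2)(45.6)cos(5°) = 6460 J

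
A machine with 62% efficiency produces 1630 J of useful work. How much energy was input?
W_in = W_out/η = 1630/0.62 = 2629 J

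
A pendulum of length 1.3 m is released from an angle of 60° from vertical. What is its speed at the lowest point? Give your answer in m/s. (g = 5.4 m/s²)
h = L(1 − cosθ) = 1.3(1 − cos60°) = 0.65 m
v = √(2gh) = √(2·5.4·0.65) = 2.65 m/s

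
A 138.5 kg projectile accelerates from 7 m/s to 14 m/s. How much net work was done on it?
W = ΔKE = ½m(v₂² − v₁²) = ½(138.5)(14² − 7²) = 10179.75 J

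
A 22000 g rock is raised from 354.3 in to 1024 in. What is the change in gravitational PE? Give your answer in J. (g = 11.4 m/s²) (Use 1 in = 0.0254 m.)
Convert to SI: m = 22.0 kg, Δh = 17.0104 m
ΔPE = mgΔh = (22.0)(11.4)(17.0104) = 4266 J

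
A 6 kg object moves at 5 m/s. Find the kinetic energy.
KE = ½mv² = ½(6)(5)² = 75.0 J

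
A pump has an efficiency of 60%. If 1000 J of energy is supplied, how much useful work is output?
W_out = η·W_in = 0.6·1000 = 600.0 J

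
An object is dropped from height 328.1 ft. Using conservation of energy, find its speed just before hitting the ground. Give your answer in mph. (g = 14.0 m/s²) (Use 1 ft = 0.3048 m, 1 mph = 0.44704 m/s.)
Convert to SI: h = 100.005 m
mgh = ½mv² ⇒ v = √(2gh) = √(2·14.0·100.005) = 52.9163 m/s = 118.4 mph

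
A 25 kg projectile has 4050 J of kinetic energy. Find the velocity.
v = √(2·KE/m) = √(2·4050/25) = 18.0 m/s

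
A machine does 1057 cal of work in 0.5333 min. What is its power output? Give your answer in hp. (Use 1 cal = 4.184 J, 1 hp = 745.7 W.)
Convert to SI: W = 4422.49 J, t = 31.998 s
P = W/t = 4422.49/31.998 = 138.211 W = 0.1853 hp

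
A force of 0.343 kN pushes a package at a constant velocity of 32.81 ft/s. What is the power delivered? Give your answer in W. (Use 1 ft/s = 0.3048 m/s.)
Convert to SI: F = 343.0 N, v = 10.0005 m/s
P = Fv = (343.0)(10.0005) = 3430 W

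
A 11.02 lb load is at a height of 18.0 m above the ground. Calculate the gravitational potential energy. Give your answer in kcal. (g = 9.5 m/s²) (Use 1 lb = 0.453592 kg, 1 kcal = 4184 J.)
Convert to SI: m = 4.99858 kg, h = 18.0 m
PE = mgh = (4.99858)(9.5)(18.0) = 854.758 J = 0.2043 kcal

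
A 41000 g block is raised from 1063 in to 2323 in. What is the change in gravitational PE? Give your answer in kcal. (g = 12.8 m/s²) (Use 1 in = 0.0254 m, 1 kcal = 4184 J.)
Convert to SI: m = 41.0 kg, Δh = 32.004 m
ΔPE = mgΔh = (41.0)(12.8)(32.004) = 16795.7 J = 4.014 kcal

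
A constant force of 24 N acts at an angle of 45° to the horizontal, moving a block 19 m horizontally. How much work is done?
W = F·d·cosθ = (24)(19)cos(45°) = 322.4 J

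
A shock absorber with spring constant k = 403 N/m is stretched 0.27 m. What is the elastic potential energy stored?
PE = ½kx² = ½(403)(0.27)² = 14.69 J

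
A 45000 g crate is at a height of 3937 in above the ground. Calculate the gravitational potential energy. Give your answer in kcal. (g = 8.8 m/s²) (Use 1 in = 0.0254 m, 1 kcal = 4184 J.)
Convert to SI: m = 45.0 kg, h = 99.9998 m
PE = mgh = (45.0)(8.8)(99.9998) = 39599.9 J = 9.465 kcal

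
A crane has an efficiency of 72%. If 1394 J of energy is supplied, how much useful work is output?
W_out = η·W_in = 0.72·1394 = 1003.68 J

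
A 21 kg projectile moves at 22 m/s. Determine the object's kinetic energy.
KE = ½mv² = ½(21)(22)² = 5082.0 J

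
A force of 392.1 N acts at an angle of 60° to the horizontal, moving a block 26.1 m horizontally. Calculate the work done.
W = F·d·cosθ = (392.1)(26.1)cos(60°) = 5117 J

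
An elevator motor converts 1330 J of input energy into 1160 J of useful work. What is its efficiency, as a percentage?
η = W_out/W_in = 1160/1330 = 87.22%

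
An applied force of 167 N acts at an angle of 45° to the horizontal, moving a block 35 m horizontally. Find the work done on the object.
W = F·d·cosθ = (167)(35)cos(45°) = 4133 J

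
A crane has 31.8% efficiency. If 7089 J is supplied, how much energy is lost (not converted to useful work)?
W_lost = W_in(1 − η) = 7089·(1 − 0.318) = 4835 J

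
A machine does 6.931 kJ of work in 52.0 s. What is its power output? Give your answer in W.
Convert to SI: W = 6931.0 J, t = 52.0 s
P = W/t = 6931.0/52.0 = 133.3 W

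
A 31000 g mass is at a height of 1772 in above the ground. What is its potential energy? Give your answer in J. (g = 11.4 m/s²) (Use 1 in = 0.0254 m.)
Convert to SI: m = 31.0 kg, h = 45.0088 m
PE = mgh = (31.0)(11.4)(45.0088) = 15910 J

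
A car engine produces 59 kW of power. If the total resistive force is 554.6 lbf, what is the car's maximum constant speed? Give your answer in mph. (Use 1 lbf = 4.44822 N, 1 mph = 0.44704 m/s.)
Convert to SI: F = 2466.98 N
P = Fv ⇒ v = P/F = 59000 W/2466.98 N = 23.9159 m/s = 53.5 mph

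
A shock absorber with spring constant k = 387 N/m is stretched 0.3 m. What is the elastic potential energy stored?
PE = ½kx² = ½(387)(0.3)² = 17.42 J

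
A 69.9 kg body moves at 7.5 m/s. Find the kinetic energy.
KE = ½mv² = ½(69.9)(7.5)² = 1966 J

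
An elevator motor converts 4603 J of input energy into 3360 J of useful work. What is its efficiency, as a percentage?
η = W_out/W_in = 3360/4603 = 73.0%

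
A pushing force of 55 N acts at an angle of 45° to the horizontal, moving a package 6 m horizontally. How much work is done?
W = F·d·cosθ = (55)(6)cos(45°) = 233.3 J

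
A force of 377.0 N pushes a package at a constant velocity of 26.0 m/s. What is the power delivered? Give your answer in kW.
P = Fv = (377.0)(26.0) = 9802.0 W = 9.802 kW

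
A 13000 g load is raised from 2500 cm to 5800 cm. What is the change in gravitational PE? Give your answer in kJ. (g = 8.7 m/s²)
Convert to SI: m = 13.0 kg, Δh = 33.0 m
ΔPE = mgΔh = (13.0)(8.7)(33.0) = 3732.3 J = 3.732 kJ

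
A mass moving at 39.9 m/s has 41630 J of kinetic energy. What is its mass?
m = 2·KE/v² = 2·41630/(39.9)² = 52.3 kg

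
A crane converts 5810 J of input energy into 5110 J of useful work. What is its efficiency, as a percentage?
η = W_out/W_in = 5110/5810 = 87.95%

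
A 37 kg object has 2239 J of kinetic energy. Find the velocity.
v = √(2·KE/m) = √(2·2239/37) = 11.0 m/s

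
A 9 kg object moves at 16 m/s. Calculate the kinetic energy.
KE = ½mv² = ½(9)(16)² = 1152.0 J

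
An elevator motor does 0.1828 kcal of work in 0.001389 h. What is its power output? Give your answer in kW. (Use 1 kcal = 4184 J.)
Convert to SI: W = 764.835 J, t = 5.0004 s
P = W/t = 764.835/5.0004 = 152.955 W = 0.153 kW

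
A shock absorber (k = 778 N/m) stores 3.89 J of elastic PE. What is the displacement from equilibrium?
x = √(2·PE/k) = √(2·3.89/778) = 0.1 m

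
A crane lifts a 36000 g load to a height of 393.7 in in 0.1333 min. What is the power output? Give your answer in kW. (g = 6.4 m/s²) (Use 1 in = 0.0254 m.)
Convert to SI: m = 36.0 kg, h = 9.99998 m, t = 7.998 s
P = mgh/t = (36.0)(6.4)(9.99998)/7.998 = 288.071 W = 0.2881 kW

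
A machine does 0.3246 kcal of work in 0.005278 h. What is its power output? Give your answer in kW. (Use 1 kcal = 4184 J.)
Convert to SI: W = 1358.13 J, t = 19.0008 s
P = W/t = 1358.13/19.0008 = 71.4773 W = 0.07148 kW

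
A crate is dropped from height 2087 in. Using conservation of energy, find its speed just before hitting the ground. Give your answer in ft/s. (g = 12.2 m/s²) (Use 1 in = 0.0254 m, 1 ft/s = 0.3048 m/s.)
Convert to SI: h = 53.0098 m
mgh = ½mv² ⇒ v = √(2gh) = √(2·12.2·53.0098) = 35.9644 m/s = 118.0 ft/s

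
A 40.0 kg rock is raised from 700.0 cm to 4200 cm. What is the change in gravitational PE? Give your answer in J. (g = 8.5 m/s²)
Convert to SI: m = 40.0 kg, Δh = 35.0 m
ΔPE = mgΔh = (40.0)(8.5)(35.0) = 11900 J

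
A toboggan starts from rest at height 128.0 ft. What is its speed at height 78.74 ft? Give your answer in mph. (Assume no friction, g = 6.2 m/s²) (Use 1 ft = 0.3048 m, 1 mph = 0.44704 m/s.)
Convert to SI: h₁−h₂ = 15.0144 m
mgh₁ = mgh₂ + ½mv² ⇒ v = √(2g(h₁−h₂)) = √(2·6.2·15.0144) = 13.6447 m/s = 30.52 mph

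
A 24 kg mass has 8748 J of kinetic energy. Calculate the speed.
v = √(2·KE/m) = √(2·8748/24) = 27.0 m/s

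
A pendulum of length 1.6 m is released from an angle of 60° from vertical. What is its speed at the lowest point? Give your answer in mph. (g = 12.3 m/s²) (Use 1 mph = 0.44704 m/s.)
h = L(1 − cosθ) = 1.6(1 − cos60°) = 0.8 m
v = √(2gh) = √(2·12.3·0.8) = 4.43621 m/s = 9.924 mph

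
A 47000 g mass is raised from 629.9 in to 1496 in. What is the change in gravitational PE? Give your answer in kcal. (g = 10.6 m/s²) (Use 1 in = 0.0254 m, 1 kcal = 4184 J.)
Convert to SI: m = 47.0 kg, Δh = 21.9989 m
ΔPE = mgΔh = (47.0)(10.6)(21.9989) = 10959.9 J = 2.619 kcal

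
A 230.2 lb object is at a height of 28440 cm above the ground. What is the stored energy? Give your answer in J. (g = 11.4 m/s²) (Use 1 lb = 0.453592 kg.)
Convert to SI: m = 104.417 kg, h = 284.4 m
PE = mgh = (104.417)(11.4)(284.4) = 338500 J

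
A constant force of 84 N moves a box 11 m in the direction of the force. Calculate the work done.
W = F·d = (84)(11) = 924.0 J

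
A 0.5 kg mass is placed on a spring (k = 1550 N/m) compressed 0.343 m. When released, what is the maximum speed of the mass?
½kx² = ½mv² ⇒ v = x√(k/m) = (0.343)√(1550/0.5) = 19.1 m/s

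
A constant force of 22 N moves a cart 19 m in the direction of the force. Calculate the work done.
W = F·d = (22)(19) = 418.0 J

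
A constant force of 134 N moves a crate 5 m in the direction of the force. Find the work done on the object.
W = F·d = (134)(5) = 670.0 J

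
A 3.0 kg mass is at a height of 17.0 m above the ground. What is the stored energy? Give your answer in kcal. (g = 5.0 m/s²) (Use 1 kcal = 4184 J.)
PE = mgh = (3.0)(5.0)(17.0) = 255.0 J = 0.06095 kcal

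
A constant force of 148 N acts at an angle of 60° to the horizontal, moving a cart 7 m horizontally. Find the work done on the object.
W = F·d·cosθ = (148)(7)cos(60°) = 518.0 J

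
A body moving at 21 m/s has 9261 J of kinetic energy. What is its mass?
m = 2·KE/v² = 2·9261/(21)² = 42.0 kg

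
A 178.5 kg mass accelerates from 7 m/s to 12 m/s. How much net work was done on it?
W = ΔKE = ½m(v₂² − v₁²) = ½(178.5)(12² − 7²) = 8478.75 J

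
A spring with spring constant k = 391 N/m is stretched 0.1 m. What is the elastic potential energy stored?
PE = ½kx² = ½(391)(0.1)² = 1.955 J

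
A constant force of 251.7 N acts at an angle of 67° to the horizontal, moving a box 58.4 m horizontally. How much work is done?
W = F·d·cosθ = (251.7)(58.4)cos(67°) = 5743 J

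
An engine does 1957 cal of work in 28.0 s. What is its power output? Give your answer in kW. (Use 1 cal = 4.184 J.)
Convert to SI: W = 8188.09 J, t = 28.0 s
P = W/t = 8188.09/28.0 = 292.432 W = 0.2924 kW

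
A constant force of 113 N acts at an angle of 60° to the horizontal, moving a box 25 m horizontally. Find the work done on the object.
W = F·d·cosθ = (113)(25)cos(60°) = 1413 J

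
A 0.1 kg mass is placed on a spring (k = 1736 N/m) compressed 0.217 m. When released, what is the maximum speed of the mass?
½kx² = ½mv² ⇒ v = x√(k/m) = (0.217)√(1736/0.1) = 28.59 m/s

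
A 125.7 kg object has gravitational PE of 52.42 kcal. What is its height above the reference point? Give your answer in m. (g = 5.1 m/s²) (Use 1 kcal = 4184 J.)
Convert to SI: m = 125.7 kg, PE = 219325 J
h = PE/(mg) = 219325/(125.7·5.1) = 342.1 m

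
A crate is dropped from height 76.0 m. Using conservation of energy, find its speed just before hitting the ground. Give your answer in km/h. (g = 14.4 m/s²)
mgh = ½mv² ⇒ v = √(2gh) = √(2·14.4·76.0) = 46.7846 m/s = 168.4 km/h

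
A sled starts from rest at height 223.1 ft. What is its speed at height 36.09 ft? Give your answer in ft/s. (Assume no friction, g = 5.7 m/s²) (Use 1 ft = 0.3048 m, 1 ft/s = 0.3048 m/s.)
Convert to SI: h₁−h₂ = 57.0006 m
mgh₁ = mgh₂ + ½mv² ⇒ v = √(2g(h₁−h₂)) = √(2·5.7·57.0006) = 25.4913 m/s = 83.63 ft/s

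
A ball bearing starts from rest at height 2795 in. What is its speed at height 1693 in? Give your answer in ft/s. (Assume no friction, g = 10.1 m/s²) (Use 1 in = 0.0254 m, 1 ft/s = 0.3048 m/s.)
Convert to SI: h₁−h₂ = 27.9908 m
mgh₁ = mgh₂ + ½mv² ⇒ v = √(2g(h₁−h₂)) = √(2·10.1·27.9908) = 23.7784 m/s = 78.01 ft/s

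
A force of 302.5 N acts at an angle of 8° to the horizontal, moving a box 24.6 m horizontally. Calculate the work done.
W = F·d·cosθ = (302.5)(24.6)cos(8°) = 7369 J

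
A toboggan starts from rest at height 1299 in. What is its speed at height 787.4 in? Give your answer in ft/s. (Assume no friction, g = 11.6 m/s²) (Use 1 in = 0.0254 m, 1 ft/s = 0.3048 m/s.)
Convert to SI: h₁−h₂ = 12.9946 m
mgh₁ = mgh₂ + ½mv² ⇒ v = √(2g(h₁−h₂)) = √(2·11.6·12.9946) = 17.3631 m/s = 56.97 ft/s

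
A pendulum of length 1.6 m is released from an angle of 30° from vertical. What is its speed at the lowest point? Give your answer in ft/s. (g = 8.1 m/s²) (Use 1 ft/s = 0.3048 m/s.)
h = L(1 − cosθ) = 1.6(1 − cos30°) = 0.214359 m
v = √(2gh) = √(2·8.1·0.214359) = 1.8635 m/s = 6.114 ft/s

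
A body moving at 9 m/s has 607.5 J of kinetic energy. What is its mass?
m = 2·KE/v² = 2·607.5/(9)² = 15.0 kg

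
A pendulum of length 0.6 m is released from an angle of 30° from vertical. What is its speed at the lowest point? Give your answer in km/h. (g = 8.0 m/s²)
h = L(1 − cosθ) = 0.6(1 − cos30°) = 0.0803848 m
v = √(2gh) = √(2·8.0·0.0803848) = 1.13409 m/s = 4.083 km/h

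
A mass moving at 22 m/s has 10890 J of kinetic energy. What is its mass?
m = 2·KE/v² = 2·10890/(22)² = 45.0 kg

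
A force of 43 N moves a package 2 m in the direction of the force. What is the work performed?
W = F·d = (43)(2) = 86.0 J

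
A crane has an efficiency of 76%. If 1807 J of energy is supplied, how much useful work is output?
W_out = η·W_in = 0.76·1807 = 1373.32 J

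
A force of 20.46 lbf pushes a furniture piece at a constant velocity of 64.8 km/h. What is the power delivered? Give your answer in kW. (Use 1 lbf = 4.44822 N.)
Convert to SI: F = 91.0106 N, v = 18.0 m/s
P = Fv = (91.0106)(18.0) = 1638.19 W = 1.638 kW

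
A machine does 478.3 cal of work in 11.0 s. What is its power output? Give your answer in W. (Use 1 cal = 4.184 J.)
Convert to SI: W = 2001.21 J, t = 11.0 s
P = W/t = 2001.21/11.0 = 181.9 W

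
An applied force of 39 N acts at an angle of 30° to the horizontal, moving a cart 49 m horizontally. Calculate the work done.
W = F·d·cosθ = (39)(49)cos(30°) = 1655 J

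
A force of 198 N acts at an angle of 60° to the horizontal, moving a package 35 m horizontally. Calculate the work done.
W = F·d·cosθ = (198)(35)cos(60°) = 3465 J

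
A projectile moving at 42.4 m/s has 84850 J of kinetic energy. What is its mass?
m = 2·KE/v² = 2·84850/(42.4)² = 94.4 kg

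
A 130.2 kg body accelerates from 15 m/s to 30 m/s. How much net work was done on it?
W = ΔKE = ½m(v₂² − v₁²) = ½(130.2)(30² − 15²) = 43942.5 J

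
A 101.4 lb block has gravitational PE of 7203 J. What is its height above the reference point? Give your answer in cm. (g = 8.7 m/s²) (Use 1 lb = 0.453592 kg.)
Convert to SI: m = 45.9942 kg, PE = 7203.0 J
h = PE/(mg) = 7203.0/(45.9942·8.7) = 18.0008 m = 1800 cm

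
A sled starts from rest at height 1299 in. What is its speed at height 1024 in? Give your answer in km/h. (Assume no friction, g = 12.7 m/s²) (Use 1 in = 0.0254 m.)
Convert to SI: h₁−h₂ = 6.985 m
mgh₁ = mgh₂ + ½mv² ⇒ v = √(2g(h₁−h₂)) = √(2·12.7·6.985) = 13.3199 m/s = 47.95 km/h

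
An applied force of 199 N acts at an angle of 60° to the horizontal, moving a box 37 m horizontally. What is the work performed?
W = F·d·cosθ = (199)(37)cos(60°) = 3682 J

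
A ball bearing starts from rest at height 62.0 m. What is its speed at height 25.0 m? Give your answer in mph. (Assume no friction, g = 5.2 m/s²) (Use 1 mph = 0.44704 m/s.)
mgh₁ = mgh₂ + ½mv² ⇒ v = √(2g(h₁−h₂)) = √(2·5.2·37.0) = 19.6163 m/s = 43.88 mph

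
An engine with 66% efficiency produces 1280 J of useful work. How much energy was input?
W_in = W_out/η = 1280/0.66 = 1939 J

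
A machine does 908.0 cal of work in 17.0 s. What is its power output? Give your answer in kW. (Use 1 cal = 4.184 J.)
Convert to SI: W = 3799.07 J, t = 17.0 s
P = W/t = 3799.07/17.0 = 223.475 W = 0.2235 kW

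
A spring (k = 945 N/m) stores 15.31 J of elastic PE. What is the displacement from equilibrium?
x = √(2·PE/k) = √(2·15.31/945) = 0.18 m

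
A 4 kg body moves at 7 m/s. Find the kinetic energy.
KE = ½mv² = ½(4)(7)² = 98.0 J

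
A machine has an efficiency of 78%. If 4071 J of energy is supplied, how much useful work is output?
W_out = η·W_in = 0.78·4071 = 3175.38 J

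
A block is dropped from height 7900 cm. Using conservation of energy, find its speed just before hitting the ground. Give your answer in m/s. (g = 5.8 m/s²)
Convert to SI: h = 79.0 m
mgh = ½mv² ⇒ v = √(2gh) = √(2·5.8·79.0) = 30.27 m/s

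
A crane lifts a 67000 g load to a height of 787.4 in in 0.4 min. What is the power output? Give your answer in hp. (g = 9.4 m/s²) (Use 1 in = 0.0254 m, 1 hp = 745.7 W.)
Convert to SI: m = 67.0 kg, h = 20.0 m, t = 24.0 s
P = mgh/t = (67.0)(9.4)(20.0)/24.0 = 524.832 W = 0.7038 hp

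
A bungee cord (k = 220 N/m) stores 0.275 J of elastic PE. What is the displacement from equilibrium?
x = √(2·PE/k) = √(2·0.275/220) = 0.05 m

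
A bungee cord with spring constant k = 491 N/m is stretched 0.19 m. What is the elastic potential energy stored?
PE = ½kx² = ½(491)(0.19)² = 8.863 J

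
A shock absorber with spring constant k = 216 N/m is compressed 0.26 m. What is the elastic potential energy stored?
PE = ½kx² = ½(216)(0.26)² = 7.301 J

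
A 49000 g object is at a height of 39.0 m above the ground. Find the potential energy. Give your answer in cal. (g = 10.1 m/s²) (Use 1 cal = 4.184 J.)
Convert to SI: m = 49.0 kg, h = 39.0 m
PE = mgh = (49.0)(10.1)(39.0) = 19301.1 J = 4613 cal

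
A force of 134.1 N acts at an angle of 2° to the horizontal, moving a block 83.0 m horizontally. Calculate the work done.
W = F·d·cosθ = (134.1)(83.0)cos(2°) = 11120 J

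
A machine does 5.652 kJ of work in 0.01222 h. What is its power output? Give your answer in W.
Convert to SI: W = 5652.0 J, t = 43.992 s
P = W/t = 5652.0/43.992 = 128.5 W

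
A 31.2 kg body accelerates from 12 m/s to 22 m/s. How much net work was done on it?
W = ΔKE = ½m(v₂² − v₁²) = ½(31.2)(22² − 12²) = 5304.0 J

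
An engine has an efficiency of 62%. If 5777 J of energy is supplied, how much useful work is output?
W_out = η·W_in = 0.62·5777 = 3581.74 J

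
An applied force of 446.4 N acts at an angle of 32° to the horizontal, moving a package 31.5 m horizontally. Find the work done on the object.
W = F·d·cosθ = (446.4)(31.5)cos(32°) = 11920 J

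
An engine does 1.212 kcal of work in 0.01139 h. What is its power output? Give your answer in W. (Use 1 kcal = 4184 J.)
Convert to SI: W = 5071.01 J, t = 41.004 s
P = W/t = 5071.01/41.004 = 123.7 W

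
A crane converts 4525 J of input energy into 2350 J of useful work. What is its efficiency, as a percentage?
η = W_out/W_in = 2350/4525 = 51.93%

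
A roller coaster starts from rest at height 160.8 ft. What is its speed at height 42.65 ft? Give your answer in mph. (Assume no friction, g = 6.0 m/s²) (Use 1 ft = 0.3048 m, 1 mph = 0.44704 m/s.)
Convert to SI: h₁−h₂ = 36.0121 m
mgh₁ = mgh₂ + ½mv² ⇒ v = √(2g(h₁−h₂)) = √(2·6.0·36.0121) = 20.7881 m/s = 46.5 mph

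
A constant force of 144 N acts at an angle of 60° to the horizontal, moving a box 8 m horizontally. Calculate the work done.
W = F·d·cosθ = (144)(8)cos(60°) = 576.0 J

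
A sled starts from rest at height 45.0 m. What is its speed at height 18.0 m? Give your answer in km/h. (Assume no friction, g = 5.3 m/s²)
mgh₁ = mgh₂ + ½mv² ⇒ v = √(2g(h₁−h₂)) = √(2·5.3·27.0) = 16.9174 m/s = 60.9 km/h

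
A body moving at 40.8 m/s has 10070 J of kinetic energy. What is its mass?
m = 2·KE/v² = 2·10070/(40.8)² = 12.1 kg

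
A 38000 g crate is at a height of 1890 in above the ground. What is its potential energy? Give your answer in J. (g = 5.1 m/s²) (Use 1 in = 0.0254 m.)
Convert to SI: m = 38.0 kg, h = 48.006 m
PE = mgh = (38.0)(5.1)(48.006) = 9304 J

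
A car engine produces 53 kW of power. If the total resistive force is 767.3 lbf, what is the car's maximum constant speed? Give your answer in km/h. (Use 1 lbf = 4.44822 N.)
Convert to SI: F = 3413.12 N
P = Fv ⇒ v = P/F = 53000 W/3413.12 N = 15.5283 m/s = 55.9 km/h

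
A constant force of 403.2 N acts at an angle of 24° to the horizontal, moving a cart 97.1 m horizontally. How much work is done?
W = F·d·cosθ = (403.2)(97.1)cos(24°) = 35770 J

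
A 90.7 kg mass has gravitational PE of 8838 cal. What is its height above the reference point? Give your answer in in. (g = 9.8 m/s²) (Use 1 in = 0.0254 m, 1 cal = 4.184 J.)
Convert to SI: m = 90.7 kg, PE = 36978.2 J
h = PE/(mg) = 36978.2/(90.7·9.8) = 41.6018 m = 1638 in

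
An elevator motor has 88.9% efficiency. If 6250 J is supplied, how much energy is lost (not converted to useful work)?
W_lost = W_in(1 − η) = 6250·(1 − 0.889) = 693.8 J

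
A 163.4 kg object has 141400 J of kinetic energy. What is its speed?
v = √(2·KE/m) = √(2·141400/163.4) = 41.6 m/s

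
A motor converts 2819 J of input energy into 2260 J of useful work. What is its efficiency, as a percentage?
η = W_out/W_in = 2260/2819 = 80.17%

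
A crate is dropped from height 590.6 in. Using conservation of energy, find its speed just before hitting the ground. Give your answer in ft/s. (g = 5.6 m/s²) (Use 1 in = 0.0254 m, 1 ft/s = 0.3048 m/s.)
Convert to SI: h = 15.0012 m
mgh = ½mv² ⇒ v = √(2gh) = √(2·5.6·15.0012) = 12.962 m/s = 42.53 ft/s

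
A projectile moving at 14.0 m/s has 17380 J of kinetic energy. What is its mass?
m = 2·KE/v² = 2·17380/(14.0)² = 177.3 kg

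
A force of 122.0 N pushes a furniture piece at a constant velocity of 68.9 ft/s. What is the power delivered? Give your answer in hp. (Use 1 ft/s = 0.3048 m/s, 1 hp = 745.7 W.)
Convert to SI: F = 122.0 N, v = 21.0007 m/s
P = Fv = (122.0)(21.0007) = 2562.09 W = 3.436 hp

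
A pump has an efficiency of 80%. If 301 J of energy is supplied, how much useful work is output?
W_out = η·W_in = 0.8·301 = 240.8 J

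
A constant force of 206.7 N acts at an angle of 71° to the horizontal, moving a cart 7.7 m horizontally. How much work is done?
W = F·d·cosθ = (206.7)(7.7)cos(71°) = 518.2 J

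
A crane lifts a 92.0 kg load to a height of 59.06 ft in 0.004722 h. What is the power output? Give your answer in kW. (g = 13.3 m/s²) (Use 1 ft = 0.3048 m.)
Convert to SI: m = 92.0 kg, h = 18.0015 m, t = 16.9992 s
P = mgh/t = (92.0)(13.3)(18.0015)/16.9992 = 1295.74 W = 1.296 kW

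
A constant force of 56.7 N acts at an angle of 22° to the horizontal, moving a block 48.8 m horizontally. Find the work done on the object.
W = F·d·cosθ = (56.7)(48.8)cos(22°) = 2565 J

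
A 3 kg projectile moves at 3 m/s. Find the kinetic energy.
KE = ½mv² = ½(3)(3)² = 13.5 J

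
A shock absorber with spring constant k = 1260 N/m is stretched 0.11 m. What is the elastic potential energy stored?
PE = ½kx² = ½(1260)(0.11)² = 7.623 J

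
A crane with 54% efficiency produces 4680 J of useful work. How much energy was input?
W_in = W_out/η = 4680/0.54 = 8667 J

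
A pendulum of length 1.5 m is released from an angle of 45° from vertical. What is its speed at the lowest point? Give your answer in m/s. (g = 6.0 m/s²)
h = L(1 − cosθ) = 1.5(1 − cos45°) = 0.43934 m
v = √(2gh) = √(2·6.0·0.43934) = 2.296 m/s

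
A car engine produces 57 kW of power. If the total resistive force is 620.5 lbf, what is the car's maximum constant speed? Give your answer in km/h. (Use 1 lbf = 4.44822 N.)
Convert to SI: F = 2760.12 N
P = Fv ⇒ v = P/F = 57000 W/2760.12 N = 20.6513 m/s = 74.34 km/h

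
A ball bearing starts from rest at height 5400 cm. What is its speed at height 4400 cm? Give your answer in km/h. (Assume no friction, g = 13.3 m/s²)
Convert to SI: h₁−h₂ = 10.0 m
mgh₁ = mgh₂ + ½mv² ⇒ v = √(2g(h₁−h₂)) = √(2·13.3·10.0) = 16.3095 m/s = 58.71 km/h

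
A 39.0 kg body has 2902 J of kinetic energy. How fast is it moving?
v = √(2·KE/m) = √(2·2902/39.0) = 12.2 m/s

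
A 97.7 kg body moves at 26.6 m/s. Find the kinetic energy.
KE = ½mv² = ½(97.7)(26.6)² = 34560 J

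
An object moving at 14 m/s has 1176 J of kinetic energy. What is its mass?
m = 2·KE/v² = 2·1176/(14)² = 12.0 kg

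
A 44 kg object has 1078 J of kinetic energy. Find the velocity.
v = √(2·KE/m) = √(2·1078/44) = 7.0 m/s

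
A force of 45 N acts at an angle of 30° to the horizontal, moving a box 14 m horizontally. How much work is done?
W = F·d·cosθ = (45)(14)cos(30°) = 545.6 J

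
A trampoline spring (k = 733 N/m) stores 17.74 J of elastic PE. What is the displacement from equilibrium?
x = √(2·PE/k) = √(2·17.74/733) = 0.22 m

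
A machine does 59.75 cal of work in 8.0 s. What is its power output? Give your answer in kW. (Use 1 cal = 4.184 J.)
Convert to SI: W = 249.994 J, t = 8.0 s
P = W/t = 249.994/8.0 = 31.2493 W = 0.03125 kW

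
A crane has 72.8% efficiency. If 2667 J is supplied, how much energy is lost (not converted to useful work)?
W_lost = W_in(1 − η) = 2667·(1 − 0.728) = 725.4 J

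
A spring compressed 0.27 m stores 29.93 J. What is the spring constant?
k = 2·PE/x² = 2·29.93/(0.27)² = 821.1 N/m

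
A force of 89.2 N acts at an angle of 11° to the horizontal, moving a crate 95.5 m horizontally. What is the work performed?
W = F·d·cosθ = (89.2)(95.5)cos(11°) = 8362 J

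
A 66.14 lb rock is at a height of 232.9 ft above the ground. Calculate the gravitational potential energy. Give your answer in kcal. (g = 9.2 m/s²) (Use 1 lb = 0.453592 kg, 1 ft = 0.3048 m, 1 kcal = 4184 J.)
Convert to SI: m = 30.0006 kg, h = 70.9879 m
PE = mgh = (30.0006)(9.2)(70.9879) = 19593.0 J = 4.683 kcal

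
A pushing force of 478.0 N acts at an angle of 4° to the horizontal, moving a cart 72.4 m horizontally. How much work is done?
W = F·d·cosθ = (478.0)(72.4)cos(4°) = 34520 J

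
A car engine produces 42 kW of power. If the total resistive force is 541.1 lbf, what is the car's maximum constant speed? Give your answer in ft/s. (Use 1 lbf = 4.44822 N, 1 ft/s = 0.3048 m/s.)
Convert to SI: F = 2406.93 N
P = Fv ⇒ v = P/F = 42000 W/2406.93 N = 17.4496 m/s = 57.25 ft/s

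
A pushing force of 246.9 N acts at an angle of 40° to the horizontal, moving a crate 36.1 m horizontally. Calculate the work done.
W = F·d·cosθ = (246.9)(36.1)cos(40°) = 6828 J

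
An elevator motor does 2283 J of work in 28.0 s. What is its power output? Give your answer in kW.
P = W/t = 2283.0/28.0 = 81.5357 W = 0.08154 kW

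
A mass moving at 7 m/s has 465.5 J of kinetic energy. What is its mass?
m = 2·KE/v² = 2·465.5/(7)² = 19.0 kg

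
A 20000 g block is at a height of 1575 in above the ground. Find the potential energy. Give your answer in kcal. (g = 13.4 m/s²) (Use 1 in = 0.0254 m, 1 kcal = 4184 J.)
Convert to SI: m = 20.0 kg, h = 40.005 m
PE = mgh = (20.0)(13.4)(40.005) = 10721.3 J = 2.562 kcal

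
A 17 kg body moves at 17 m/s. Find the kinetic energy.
KE = ½mv² = ½(17)(17)² = 2456.5 J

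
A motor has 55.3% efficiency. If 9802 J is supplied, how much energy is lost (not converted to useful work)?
W_lost = W_in(1 − η) = 9802·(1 − 0.553) = 4381 J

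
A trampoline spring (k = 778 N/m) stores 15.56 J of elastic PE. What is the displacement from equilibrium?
x = √(2·PE/k) = √(2·15.56/778) = 0.2 m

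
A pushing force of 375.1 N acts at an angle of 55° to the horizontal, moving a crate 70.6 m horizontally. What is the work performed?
W = F·d·cosθ = (375.1)(70.6)cos(55°) = 15190 J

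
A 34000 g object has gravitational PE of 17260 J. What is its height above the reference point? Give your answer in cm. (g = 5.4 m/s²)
Convert to SI: m = 34.0 kg, PE = 17260.0 J
h = PE/(mg) = 17260.0/(34.0·5.4) = 94.0087 m = 9401 cm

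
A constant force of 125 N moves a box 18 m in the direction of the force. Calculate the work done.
W = F·d = (125)(18) = 2250 J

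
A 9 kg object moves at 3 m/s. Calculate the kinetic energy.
KE = ½mv² = ½(9)(3)² = 40.5 J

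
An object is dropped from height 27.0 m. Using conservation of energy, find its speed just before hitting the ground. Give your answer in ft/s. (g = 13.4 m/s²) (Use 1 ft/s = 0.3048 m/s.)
mgh = ½mv² ⇒ v = √(2gh) = √(2·13.4·27.0) = 26.8998 m/s = 88.25 ft/s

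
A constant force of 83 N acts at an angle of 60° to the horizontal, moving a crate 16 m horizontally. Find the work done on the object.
W = F·d·cosθ = (83)(16)cos(60°) = 664.0 J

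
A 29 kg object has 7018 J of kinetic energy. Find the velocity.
v = √(2·KE/m) = √(2·7018/29) = 22.0 m/s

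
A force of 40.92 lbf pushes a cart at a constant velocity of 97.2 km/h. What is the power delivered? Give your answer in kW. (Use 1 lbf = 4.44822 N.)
Convert to SI: F = 182.021 N, v = 27.0 m/s
P = Fv = (182.021)(27.0) = 4914.57 W = 4.915 kW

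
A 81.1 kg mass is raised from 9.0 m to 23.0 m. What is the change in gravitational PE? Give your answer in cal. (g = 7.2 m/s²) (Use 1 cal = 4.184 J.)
ΔPE = mgΔh = (81.1)(7.2)(14.0) = 8174.88 J = 1954 cal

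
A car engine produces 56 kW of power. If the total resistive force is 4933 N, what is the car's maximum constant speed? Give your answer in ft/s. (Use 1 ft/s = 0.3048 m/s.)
P = Fv ⇒ v = P/F = 56000 W/4933.0 N = 11.3521 m/s = 37.24 ft/s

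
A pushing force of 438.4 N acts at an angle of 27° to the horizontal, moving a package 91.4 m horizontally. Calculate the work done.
W = F·d·cosθ = (438.4)(91.4)cos(27°) = 35700 J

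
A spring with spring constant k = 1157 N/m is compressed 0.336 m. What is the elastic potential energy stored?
PE = ½kx² = ½(1157)(0.336)² = 65.31 J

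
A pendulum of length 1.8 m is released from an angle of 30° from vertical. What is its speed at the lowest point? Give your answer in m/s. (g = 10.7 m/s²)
h = L(1 − cosθ) = 1.8(1 − cos30°) = 0.241154 m
v = √(2gh) = √(2·10.7·0.241154) = 2.272 m/s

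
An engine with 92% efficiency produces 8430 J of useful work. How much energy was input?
W_in = W_out/η = 8430/0.92 = 9163 J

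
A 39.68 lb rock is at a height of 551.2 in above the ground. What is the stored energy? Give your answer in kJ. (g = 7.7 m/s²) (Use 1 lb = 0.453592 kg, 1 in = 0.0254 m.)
Convert to SI: m = 17.9985 kg, h = 14.0005 m
PE = mgh = (17.9985)(7.7)(14.0005) = 1940.31 J = 1.94 kJ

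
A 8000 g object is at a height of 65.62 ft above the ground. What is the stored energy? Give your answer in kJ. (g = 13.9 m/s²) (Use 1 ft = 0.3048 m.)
Convert to SI: m = 8.0 kg, h = 20.001 m
PE = mgh = (8.0)(13.9)(20.001) = 2224.11 J = 2.224 kJ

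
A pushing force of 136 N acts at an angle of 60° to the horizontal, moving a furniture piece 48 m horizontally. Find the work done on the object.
W = F·d·cosθ = (136)(48)cos(60°) = 3264 J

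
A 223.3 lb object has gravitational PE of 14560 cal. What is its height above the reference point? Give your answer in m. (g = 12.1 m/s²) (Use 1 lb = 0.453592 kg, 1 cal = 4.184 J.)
Convert to SI: m = 101.287 kg, PE = 60919.0 J
h = PE/(mg) = 60919.0/(101.287·12.1) = 49.71 m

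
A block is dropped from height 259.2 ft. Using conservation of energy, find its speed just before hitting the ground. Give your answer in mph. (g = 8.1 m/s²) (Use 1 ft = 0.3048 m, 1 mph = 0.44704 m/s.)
Convert to SI: h = 79.0042 m
mgh = ½mv² ⇒ v = √(2gh) = √(2·8.1·79.0042) = 35.7752 m/s = 80.03 mph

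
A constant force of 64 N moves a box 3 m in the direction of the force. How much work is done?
W = F·d = (64)(3) = 192.0 J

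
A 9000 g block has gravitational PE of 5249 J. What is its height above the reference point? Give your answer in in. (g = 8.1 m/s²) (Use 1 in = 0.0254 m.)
Convert to SI: m = 9.0 kg, PE = 5249.0 J
h = PE/(mg) = 5249.0/(9.0·8.1) = 72.0027 m = 2835 in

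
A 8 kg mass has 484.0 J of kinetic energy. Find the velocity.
v = √(2·KE/m) = √(2·484.0/8) = 11.0 m/s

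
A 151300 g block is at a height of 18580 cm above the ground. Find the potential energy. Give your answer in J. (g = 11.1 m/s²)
Convert to SI: m = 151.3 kg, h = 185.8 m
PE = mgh = (151.3)(11.1)(185.8) = 312000 J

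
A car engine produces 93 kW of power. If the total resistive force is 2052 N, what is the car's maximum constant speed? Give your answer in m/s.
P = Fv ⇒ v = P/F = 93000 W/2052.0 N = 45.32 m/s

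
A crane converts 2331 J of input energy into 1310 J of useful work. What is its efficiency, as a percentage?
η = W_out/W_in = 1310/2331 = 56.2%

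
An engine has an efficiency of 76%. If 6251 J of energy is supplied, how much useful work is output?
W_out = η·W_in = 0.76·6251 = 4750.76 J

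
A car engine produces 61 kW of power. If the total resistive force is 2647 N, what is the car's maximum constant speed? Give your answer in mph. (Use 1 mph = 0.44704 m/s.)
P = Fv ⇒ v = P/F = 61000 W/2647.0 N = 23.045 m/s = 51.55 mph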